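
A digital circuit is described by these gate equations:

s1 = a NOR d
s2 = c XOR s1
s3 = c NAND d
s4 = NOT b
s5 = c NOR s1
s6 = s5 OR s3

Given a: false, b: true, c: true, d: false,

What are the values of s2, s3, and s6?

s1 = a NOR d = false NOR false = true
s2 = c XOR s1 = true XOR true = false
s3 = c NAND d = true NAND false = true
s5 = c NOR s1 = true NOR true = false
s6 = s5 OR s3 = false OR true = true

s2 = false  s3 = true  s6 = true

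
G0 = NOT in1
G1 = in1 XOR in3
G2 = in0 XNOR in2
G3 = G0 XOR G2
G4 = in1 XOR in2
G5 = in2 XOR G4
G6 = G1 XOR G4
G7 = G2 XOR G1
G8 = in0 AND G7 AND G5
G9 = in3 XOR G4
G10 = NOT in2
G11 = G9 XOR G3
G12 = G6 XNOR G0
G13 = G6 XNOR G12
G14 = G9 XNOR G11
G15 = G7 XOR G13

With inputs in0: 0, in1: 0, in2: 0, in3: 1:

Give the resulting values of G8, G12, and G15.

G0 = NOT in1 = NOT 0 = 1
G1 = in1 XOR in3 = 0 XOR 1 = 1
G2 = in0 XNOR in2 = 0 XNOR 0 = 1
G4 = in1 XOR in2 = 0 XOR 0 = 0
G5 = in2 XOR G4 = 0 XOR 0 = 0
G6 = G1 XOR G4 = 1 XOR 0 = 1
G7 = G2 XOR G1 = 1 XOR 1 = 0
G8 = in0 AND G7 AND G5 = 0 AND 0 AND 0 = 0
G12 = G6 XNOR G0 = 1 XNOR 1 = 1
G13 = G6 XNOR G12 = 1 XNOR 1 = 1
G15 = G7 XOR G13 = 0 XOR 1 = 1

G8 = 0; G12 = 1; G15 = 1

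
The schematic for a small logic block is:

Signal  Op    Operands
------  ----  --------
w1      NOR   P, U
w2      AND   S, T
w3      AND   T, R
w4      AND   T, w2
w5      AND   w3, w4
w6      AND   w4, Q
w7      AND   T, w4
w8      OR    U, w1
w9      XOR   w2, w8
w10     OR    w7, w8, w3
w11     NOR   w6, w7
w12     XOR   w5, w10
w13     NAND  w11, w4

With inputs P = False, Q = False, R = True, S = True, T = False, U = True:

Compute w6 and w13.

w6 = False, w13 = True

w2 = S AND T = True AND False = False
w4 = T AND w2 = False AND False = False
w6 = w4 AND Q = False AND False = False
w7 = T AND w4 = False AND False = False
w11 = w6 NOR w7 = False NOR False = True
w13 = w11 NAND w4 = True NAND False = True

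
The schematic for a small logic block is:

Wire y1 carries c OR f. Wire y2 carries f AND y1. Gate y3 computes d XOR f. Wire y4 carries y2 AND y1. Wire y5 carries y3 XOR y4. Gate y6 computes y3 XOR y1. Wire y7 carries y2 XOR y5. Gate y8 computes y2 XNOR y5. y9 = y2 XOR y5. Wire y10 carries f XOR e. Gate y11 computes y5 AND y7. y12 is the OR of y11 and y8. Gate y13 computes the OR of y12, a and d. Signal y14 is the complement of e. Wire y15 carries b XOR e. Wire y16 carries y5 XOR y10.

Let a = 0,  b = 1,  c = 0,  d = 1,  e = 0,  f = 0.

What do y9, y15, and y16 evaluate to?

y1 = c OR f = 0 OR 0 = 0
y2 = f AND y1 = 0 AND 0 = 0
y3 = d XOR f = 1 XOR 0 = 1
y4 = y2 AND y1 = 0 AND 0 = 0
y5 = y3 XOR y4 = 1 XOR 0 = 1
y9 = y2 XOR y5 = 0 XOR 1 = 1
y10 = f XOR e = 0 XOR 0 = 0
y15 = b XOR e = 1 XOR 0 = 1
y16 = y5 XOR y10 = 1 XOR 0 = 1

y9 = 1; y15 = 1; y16 = 1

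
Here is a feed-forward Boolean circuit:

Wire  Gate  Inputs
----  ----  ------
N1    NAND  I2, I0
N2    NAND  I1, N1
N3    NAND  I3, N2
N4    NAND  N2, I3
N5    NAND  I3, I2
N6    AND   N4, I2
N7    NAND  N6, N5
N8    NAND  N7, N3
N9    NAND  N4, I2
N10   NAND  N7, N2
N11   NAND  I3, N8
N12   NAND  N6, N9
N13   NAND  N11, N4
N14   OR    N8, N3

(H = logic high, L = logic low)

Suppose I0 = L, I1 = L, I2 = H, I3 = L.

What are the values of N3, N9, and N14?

N1 = I2 NAND I0 = H NAND L = H
N2 = I1 NAND N1 = L NAND H = H
N3 = I3 NAND N2 = L NAND H = H
N4 = N2 NAND I3 = H NAND L = H
N5 = I3 NAND I2 = L NAND H = H
N6 = N4 AND I2 = H AND H = H
N7 = N6 NAND N5 = H NAND H = L
N8 = N7 NAND N3 = L NAND H = H
N9 = N4 NAND I2 = H NAND H = L
N14 = N8 OR N3 = H OR H = H

N3 = H, N9 = L, N14 = H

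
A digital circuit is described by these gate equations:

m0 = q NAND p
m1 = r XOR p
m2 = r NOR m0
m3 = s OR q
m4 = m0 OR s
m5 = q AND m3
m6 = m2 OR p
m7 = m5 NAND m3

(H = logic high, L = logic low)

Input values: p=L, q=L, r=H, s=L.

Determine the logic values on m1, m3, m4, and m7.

m1 = H, m3 = L, m4 = H, m7 = H

m0 = q NAND p = L NAND L = H
m1 = r XOR p = H XOR L = H
m3 = s OR q = L OR L = L
m4 = m0 OR s = H OR L = H
m5 = q AND m3 = L AND L = L
m7 = m5 NAND m3 = L NAND L = H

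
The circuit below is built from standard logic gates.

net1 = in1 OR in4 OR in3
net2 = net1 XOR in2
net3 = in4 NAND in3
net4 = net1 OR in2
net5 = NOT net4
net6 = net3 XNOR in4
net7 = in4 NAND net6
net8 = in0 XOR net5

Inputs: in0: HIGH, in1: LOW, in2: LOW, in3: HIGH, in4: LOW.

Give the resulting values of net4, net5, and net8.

net4 = HIGH, net5 = LOW, net8 = HIGH

net1 = in1 OR in4 OR in3 = LOW OR LOW OR HIGH = HIGH
net4 = net1 OR in2 = HIGH OR LOW = HIGH
net5 = NOT net4 = NOT HIGH = LOW
net8 = in0 XOR net5 = HIGH XOR LOW = HIGH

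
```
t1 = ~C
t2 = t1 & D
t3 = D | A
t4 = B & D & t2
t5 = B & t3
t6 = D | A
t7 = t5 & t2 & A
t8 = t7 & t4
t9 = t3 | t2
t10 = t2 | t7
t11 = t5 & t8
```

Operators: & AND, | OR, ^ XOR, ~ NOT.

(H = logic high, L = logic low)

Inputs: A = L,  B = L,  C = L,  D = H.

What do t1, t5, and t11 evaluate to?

t1 = H  t5 = L  t11 = L

t1 = NOT C = NOT L = H
t2 = t1 AND D = H AND H = H
t3 = D OR A = H OR L = H
t4 = B AND D AND t2 = L AND H AND H = L
t5 = B AND t3 = L AND H = L
t7 = t5 AND t2 AND A = L AND H AND L = L
t8 = t7 AND t4 = L AND L = L
t11 = t5 AND t8 = L AND L = L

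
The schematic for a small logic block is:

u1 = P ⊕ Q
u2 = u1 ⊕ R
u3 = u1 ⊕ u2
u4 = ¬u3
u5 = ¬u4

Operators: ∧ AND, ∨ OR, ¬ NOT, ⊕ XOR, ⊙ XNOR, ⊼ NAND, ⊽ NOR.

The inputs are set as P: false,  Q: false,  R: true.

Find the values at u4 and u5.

u1 = P XOR Q = false XOR false = false
u2 = u1 XOR R = false XOR true = true
u3 = u1 XOR u2 = false XOR true = true
u4 = NOT u3 = NOT true = false
u5 = NOT u4 = NOT false = true

u4 = false, u5 = true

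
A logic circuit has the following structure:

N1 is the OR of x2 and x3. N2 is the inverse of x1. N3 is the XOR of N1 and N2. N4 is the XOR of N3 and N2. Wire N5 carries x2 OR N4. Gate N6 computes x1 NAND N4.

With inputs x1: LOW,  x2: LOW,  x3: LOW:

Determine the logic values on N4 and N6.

N4 = LOW  N6 = HIGH

N1 = x2 OR x3 = LOW OR LOW = LOW
N2 = NOT x1 = NOT LOW = HIGH
N3 = N1 XOR N2 = LOW XOR HIGH = HIGH
N4 = N3 XOR N2 = HIGH XOR HIGH = LOW
N6 = x1 NAND N4 = LOW NAND LOW = HIGH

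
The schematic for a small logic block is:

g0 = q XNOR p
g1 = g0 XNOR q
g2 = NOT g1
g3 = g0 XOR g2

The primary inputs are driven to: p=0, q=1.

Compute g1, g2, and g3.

g1 = 0, g2 = 1, g3 = 1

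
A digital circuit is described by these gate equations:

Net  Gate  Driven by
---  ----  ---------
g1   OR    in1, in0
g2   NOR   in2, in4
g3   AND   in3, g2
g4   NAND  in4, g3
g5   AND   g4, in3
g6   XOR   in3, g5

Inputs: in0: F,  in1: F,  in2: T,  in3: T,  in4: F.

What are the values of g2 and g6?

g2 = in2 NOR in4 = T NOR F = F
g3 = in3 AND g2 = T AND F = F
g4 = in4 NAND g3 = F NAND F = T
g5 = g4 AND in3 = T AND T = T
g6 = in3 XOR g5 = T XOR T = F

g2 = F, g6 = F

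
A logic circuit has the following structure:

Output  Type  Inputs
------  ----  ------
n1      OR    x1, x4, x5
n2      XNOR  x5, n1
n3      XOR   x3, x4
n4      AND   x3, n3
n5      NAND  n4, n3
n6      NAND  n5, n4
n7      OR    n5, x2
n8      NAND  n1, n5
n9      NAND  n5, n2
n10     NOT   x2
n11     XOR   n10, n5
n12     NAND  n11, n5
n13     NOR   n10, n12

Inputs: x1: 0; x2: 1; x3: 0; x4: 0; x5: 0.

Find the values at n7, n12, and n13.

n3 = x3 XOR x4 = 0 XOR 0 = 0
n4 = x3 AND n3 = 0 AND 0 = 0
n5 = n4 NAND n3 = 0 NAND 0 = 1
n7 = n5 OR x2 = 1 OR 1 = 1
n10 = NOT x2 = NOT 1 = 0
n11 = n10 XOR n5 = 0 XOR 1 = 1
n12 = n11 NAND n5 = 1 NAND 1 = 0
n13 = n10 NOR n12 = 0 NOR 0 = 1

n7 = 1, n12 = 0, n13 = 1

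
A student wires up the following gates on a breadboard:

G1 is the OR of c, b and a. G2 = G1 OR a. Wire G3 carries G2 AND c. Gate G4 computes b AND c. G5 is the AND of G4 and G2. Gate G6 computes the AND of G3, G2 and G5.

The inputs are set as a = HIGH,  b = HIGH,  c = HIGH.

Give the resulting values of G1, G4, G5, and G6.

G1 = c OR b OR a = HIGH OR HIGH OR HIGH = HIGH
G2 = G1 OR a = HIGH OR HIGH = HIGH
G3 = G2 AND c = HIGH AND HIGH = HIGH
G4 = b AND c = HIGH AND HIGH = HIGH
G5 = G4 AND G2 = HIGH AND HIGH = HIGH
G6 = G3 AND G2 AND G5 = HIGH AND HIGH AND HIGH = HIGH

G1 = HIGH, G4 = HIGH, G5 = HIGH, G6 = HIGH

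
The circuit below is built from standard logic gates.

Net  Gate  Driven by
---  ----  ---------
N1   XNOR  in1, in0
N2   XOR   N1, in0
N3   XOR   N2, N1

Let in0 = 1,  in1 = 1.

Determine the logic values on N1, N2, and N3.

N1 = in1 XNOR in0 = 1 XNOR 1 = 1
N2 = N1 XOR in0 = 1 XOR 1 = 0
N3 = N2 XOR N1 = 0 XOR 1 = 1

N1 = 1, N2 = 0, N3 = 1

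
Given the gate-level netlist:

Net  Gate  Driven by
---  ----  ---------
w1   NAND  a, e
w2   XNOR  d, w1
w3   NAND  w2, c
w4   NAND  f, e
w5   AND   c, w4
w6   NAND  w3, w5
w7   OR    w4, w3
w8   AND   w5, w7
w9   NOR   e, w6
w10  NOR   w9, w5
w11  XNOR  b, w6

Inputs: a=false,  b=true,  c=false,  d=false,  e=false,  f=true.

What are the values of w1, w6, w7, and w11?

w1 = true, w6 = true, w7 = true, w11 = true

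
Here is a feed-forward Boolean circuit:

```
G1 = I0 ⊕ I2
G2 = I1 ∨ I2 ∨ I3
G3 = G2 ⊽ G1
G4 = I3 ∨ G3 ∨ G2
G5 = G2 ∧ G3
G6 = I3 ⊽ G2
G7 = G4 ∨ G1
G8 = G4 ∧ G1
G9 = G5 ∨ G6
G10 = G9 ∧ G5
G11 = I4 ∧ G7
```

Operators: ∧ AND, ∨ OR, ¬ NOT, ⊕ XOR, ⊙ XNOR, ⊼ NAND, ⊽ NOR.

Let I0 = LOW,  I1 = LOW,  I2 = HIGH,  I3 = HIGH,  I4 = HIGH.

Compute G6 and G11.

G1 = I0 XOR I2 = LOW XOR HIGH = HIGH
G2 = I1 OR I2 OR I3 = LOW OR HIGH OR HIGH = HIGH
G3 = G2 NOR G1 = HIGH NOR HIGH = LOW
G4 = I3 OR G3 OR G2 = HIGH OR LOW OR HIGH = HIGH
G6 = I3 NOR G2 = HIGH NOR HIGH = LOW
G7 = G4 OR G1 = HIGH OR HIGH = HIGH
G11 = I4 AND G7 = HIGH AND HIGH = HIGH

G6 = LOW  G11 = HIGH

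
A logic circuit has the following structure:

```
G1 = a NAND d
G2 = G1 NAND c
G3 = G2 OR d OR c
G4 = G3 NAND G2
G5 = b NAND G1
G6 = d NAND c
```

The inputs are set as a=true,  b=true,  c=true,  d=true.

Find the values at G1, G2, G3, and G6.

G1 = a NAND d = true NAND true = false
G2 = G1 NAND c = false NAND true = true
G3 = G2 OR d OR c = true OR true OR true = true
G6 = d NAND c = true NAND true = false

G1 = false, G2 = true, G3 = true, G6 = false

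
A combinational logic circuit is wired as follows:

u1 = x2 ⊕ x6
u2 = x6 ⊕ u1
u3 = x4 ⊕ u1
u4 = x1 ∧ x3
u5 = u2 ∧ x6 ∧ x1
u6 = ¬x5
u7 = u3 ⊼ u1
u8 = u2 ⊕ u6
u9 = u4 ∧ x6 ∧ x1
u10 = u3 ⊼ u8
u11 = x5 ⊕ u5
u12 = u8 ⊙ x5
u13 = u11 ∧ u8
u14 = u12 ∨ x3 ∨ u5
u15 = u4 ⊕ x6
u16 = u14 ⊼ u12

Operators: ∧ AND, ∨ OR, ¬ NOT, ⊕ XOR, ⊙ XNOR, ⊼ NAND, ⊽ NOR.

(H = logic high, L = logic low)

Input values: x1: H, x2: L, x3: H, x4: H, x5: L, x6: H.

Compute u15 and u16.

u15 = L  u16 = H

u1 = x2 XOR x6 = L XOR H = H
u2 = x6 XOR u1 = H XOR H = L
u4 = x1 AND x3 = H AND H = H
u5 = u2 AND x6 AND x1 = L AND H AND H = L
u6 = NOT x5 = NOT L = H
u8 = u2 XOR u6 = L XOR H = H
u12 = u8 XNOR x5 = H XNOR L = L
u14 = u12 OR x3 OR u5 = L OR H OR L = H
u15 = u4 XOR x6 = H XOR H = L
u16 = u14 NAND u12 = H NAND L = H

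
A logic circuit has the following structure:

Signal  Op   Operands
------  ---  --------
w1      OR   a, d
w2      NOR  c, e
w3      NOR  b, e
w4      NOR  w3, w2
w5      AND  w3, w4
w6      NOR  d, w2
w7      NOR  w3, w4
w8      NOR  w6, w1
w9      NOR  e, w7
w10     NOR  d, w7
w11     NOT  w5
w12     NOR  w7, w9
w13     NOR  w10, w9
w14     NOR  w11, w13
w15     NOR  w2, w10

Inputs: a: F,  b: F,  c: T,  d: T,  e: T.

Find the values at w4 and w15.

w2 = c NOR e = T NOR T = F
w3 = b NOR e = F NOR T = F
w4 = w3 NOR w2 = F NOR F = T
w7 = w3 NOR w4 = F NOR T = F
w10 = d NOR w7 = T NOR F = F
w15 = w2 NOR w10 = F NOR F = T

w4 = T  w15 = T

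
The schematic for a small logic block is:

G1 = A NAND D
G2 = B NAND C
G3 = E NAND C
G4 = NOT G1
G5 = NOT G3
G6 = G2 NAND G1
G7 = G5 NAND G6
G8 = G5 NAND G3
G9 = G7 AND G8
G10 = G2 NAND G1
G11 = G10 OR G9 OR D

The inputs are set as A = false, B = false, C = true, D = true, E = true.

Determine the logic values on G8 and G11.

G8 = true, G11 = true

G1 = A NAND D = false NAND true = true
G2 = B NAND C = false NAND true = true
G3 = E NAND C = true NAND true = false
G5 = NOT G3 = NOT false = true
G6 = G2 NAND G1 = true NAND true = false
G7 = G5 NAND G6 = true NAND false = true
G8 = G5 NAND G3 = true NAND false = true
G9 = G7 AND G8 = true AND true = true
G10 = G2 NAND G1 = true NAND true = false
G11 = G10 OR G9 OR D = false OR true OR true = true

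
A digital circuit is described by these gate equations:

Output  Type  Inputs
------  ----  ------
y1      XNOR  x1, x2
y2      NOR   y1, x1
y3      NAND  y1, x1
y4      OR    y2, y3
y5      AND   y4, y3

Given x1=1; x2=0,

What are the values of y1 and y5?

y1 = x1 XNOR x2 = 1 XNOR 0 = 0
y2 = y1 NOR x1 = 0 NOR 1 = 0
y3 = y1 NAND x1 = 0 NAND 1 = 1
y4 = y2 OR y3 = 0 OR 1 = 1
y5 = y4 AND y3 = 1 AND 1 = 1

y1 = 0, y5 = 1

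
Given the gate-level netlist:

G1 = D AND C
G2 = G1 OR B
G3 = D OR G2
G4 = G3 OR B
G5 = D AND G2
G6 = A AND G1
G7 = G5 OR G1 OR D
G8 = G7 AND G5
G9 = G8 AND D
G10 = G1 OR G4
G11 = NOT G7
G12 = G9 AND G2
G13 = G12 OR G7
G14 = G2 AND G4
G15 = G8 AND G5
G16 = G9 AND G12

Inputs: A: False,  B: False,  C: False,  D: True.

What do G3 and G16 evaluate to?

G1 = D AND C = True AND False = False
G2 = G1 OR B = False OR False = False
G3 = D OR G2 = True OR False = True
G5 = D AND G2 = True AND False = False
G7 = G5 OR G1 OR D = False OR False OR True = True
G8 = G7 AND G5 = True AND False = False
G9 = G8 AND D = False AND True = False
G12 = G9 AND G2 = False AND False = False
G16 = G9 AND G12 = False AND False = False

G3 = True, G16 = False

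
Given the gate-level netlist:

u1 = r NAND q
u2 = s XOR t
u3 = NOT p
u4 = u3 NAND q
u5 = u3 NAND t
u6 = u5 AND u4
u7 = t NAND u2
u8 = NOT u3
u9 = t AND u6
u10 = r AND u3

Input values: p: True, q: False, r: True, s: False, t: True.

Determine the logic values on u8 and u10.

u3 = NOT p = NOT True = False
u8 = NOT u3 = NOT False = True
u10 = r AND u3 = True AND False = False

u8 = True  u10 = False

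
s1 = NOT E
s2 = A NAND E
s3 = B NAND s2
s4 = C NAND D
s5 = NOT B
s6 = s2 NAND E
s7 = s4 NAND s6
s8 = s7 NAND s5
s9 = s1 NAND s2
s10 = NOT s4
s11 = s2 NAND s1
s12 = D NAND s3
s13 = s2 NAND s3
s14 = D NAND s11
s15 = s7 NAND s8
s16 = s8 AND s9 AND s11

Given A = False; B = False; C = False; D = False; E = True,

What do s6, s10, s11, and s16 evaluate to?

s1 = NOT E = NOT True = False
s2 = A NAND E = False NAND True = True
s4 = C NAND D = False NAND False = True
s5 = NOT B = NOT False = True
s6 = s2 NAND E = True NAND True = False
s7 = s4 NAND s6 = True NAND False = True
s8 = s7 NAND s5 = True NAND True = False
s9 = s1 NAND s2 = False NAND True = True
s10 = NOT s4 = NOT True = False
s11 = s2 NAND s1 = True NAND False = True
s16 = s8 AND s9 AND s11 = False AND True AND True = False

s6 = False, s10 = False, s11 = True, s16 = False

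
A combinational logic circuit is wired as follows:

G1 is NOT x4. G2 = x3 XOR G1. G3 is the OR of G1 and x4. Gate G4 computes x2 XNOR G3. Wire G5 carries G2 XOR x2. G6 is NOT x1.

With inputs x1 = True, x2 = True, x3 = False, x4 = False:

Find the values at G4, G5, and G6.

G1 = NOT x4 = NOT False = True
G2 = x3 XOR G1 = False XOR True = True
G3 = G1 OR x4 = True OR False = True
G4 = x2 XNOR G3 = True XNOR True = True
G5 = G2 XOR x2 = True XOR True = False
G6 = NOT x1 = NOT True = False

G4 = True; G5 = False; G6 = False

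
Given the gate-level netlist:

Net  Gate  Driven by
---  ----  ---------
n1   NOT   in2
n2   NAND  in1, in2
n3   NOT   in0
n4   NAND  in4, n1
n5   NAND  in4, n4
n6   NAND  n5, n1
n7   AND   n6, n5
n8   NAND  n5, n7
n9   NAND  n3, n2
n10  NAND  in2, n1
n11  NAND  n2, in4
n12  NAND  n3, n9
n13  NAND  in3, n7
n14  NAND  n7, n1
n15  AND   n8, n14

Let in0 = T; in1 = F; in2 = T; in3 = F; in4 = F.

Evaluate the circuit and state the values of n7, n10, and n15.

n7 = T; n10 = T; n15 = F

n1 = NOT in2 = NOT T = F
n4 = in4 NAND n1 = F NAND F = T
n5 = in4 NAND n4 = F NAND T = T
n6 = n5 NAND n1 = T NAND F = T
n7 = n6 AND n5 = T AND T = T
n8 = n5 NAND n7 = T NAND T = F
n10 = in2 NAND n1 = T NAND F = T
n14 = n7 NAND n1 = T NAND F = T
n15 = n8 AND n14 = F AND T = F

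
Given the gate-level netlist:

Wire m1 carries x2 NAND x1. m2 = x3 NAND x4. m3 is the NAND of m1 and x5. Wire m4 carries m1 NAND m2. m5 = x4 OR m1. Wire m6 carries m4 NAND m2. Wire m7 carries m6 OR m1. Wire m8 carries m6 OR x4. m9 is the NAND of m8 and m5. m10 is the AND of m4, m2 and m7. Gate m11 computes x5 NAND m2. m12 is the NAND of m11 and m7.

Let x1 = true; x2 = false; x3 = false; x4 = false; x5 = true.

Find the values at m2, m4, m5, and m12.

m1 = x2 NAND x1 = false NAND true = true
m2 = x3 NAND x4 = false NAND false = true
m4 = m1 NAND m2 = true NAND true = false
m5 = x4 OR m1 = false OR true = true
m6 = m4 NAND m2 = false NAND true = true
m7 = m6 OR m1 = true OR true = true
m11 = x5 NAND m2 = true NAND true = false
m12 = m11 NAND m7 = false NAND true = true

m2 = true, m4 = false, m5 = true, m12 = true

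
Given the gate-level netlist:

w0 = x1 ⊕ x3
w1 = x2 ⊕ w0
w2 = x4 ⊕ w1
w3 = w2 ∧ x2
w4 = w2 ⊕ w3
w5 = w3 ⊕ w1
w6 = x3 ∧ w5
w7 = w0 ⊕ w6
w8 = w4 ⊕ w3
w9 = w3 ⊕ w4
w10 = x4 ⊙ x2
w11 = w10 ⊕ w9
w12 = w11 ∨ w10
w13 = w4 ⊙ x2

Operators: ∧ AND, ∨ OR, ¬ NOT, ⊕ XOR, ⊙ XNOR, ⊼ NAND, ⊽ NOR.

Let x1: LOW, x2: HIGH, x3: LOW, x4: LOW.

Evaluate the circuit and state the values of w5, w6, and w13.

w5 = LOW, w6 = LOW, w13 = LOW

w0 = x1 XOR x3 = LOW XOR LOW = LOW
w1 = x2 XOR w0 = HIGH XOR LOW = HIGH
w2 = x4 XOR w1 = LOW XOR HIGH = HIGH
w3 = w2 AND x2 = HIGH AND HIGH = HIGH
w4 = w2 XOR w3 = HIGH XOR HIGH = LOW
w5 = w3 XOR w1 = HIGH XOR HIGH = LOW
w6 = x3 AND w5 = LOW AND LOW = LOW
w13 = w4 XNOR x2 = LOW XNOR HIGH = LOW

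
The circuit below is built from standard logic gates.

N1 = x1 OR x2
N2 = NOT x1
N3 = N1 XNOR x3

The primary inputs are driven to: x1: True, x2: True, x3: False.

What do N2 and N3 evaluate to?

N2 = False, N3 = False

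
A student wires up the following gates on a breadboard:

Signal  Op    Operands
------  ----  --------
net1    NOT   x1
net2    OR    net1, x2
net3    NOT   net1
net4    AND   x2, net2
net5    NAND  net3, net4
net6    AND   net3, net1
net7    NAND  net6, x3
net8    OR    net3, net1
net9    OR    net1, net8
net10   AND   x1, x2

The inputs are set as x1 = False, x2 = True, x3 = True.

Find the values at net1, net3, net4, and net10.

net1 = True; net3 = False; net4 = True; net10 = False

net1 = NOT x1 = NOT False = True
net2 = net1 OR x2 = True OR True = True
net3 = NOT net1 = NOT True = False
net4 = x2 AND net2 = True AND True = True
net10 = x1 AND x2 = False AND True = False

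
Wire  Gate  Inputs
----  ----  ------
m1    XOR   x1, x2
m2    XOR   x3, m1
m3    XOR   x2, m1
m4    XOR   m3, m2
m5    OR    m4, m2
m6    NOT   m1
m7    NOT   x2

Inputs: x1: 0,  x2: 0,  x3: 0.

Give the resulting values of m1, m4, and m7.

m1 = x1 XOR x2 = 0 XOR 0 = 0
m2 = x3 XOR m1 = 0 XOR 0 = 0
m3 = x2 XOR m1 = 0 XOR 0 = 0
m4 = m3 XOR m2 = 0 XOR 0 = 0
m7 = NOT x2 = NOT 0 = 1

m1 = 0; m4 = 0; m7 = 1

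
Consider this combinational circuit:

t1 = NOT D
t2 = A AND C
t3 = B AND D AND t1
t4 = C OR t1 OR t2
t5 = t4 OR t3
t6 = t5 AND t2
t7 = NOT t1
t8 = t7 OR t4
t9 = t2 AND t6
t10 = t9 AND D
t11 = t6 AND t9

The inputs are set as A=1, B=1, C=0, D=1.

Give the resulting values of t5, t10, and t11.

t1 = NOT D = NOT 1 = 0
t2 = A AND C = 1 AND 0 = 0
t3 = B AND D AND t1 = 1 AND 1 AND 0 = 0
t4 = C OR t1 OR t2 = 0 OR 0 OR 0 = 0
t5 = t4 OR t3 = 0 OR 0 = 0
t6 = t5 AND t2 = 0 AND 0 = 0
t9 = t2 AND t6 = 0 AND 0 = 0
t10 = t9 AND D = 0 AND 1 = 0
t11 = t6 AND t9 = 0 AND 0 = 0

t5 = 0, t10 = 0, t11 = 0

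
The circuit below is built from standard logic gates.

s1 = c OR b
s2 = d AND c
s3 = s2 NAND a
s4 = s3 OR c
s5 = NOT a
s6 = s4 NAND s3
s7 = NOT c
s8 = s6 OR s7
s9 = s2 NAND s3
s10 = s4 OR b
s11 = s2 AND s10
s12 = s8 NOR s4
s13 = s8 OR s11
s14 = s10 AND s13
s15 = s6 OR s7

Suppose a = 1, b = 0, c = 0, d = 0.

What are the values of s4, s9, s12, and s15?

s4 = 1  s9 = 1  s12 = 0  s15 = 1

s2 = d AND c = 0 AND 0 = 0
s3 = s2 NAND a = 0 NAND 1 = 1
s4 = s3 OR c = 1 OR 0 = 1
s6 = s4 NAND s3 = 1 NAND 1 = 0
s7 = NOT c = NOT 0 = 1
s8 = s6 OR s7 = 0 OR 1 = 1
s9 = s2 NAND s3 = 0 NAND 1 = 1
s12 = s8 NOR s4 = 1 NOR 1 = 0
s15 = s6 OR s7 = 0 OR 1 = 1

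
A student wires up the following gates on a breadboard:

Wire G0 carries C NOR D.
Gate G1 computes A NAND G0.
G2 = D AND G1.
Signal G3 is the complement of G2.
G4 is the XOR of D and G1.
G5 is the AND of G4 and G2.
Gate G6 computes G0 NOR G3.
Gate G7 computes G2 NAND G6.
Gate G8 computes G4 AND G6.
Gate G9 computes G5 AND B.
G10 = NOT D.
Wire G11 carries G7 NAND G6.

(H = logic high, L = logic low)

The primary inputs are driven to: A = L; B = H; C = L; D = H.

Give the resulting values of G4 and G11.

G4 = L  G11 = H

G0 = C NOR D = L NOR H = L
G1 = A NAND G0 = L NAND L = H
G2 = D AND G1 = H AND H = H
G3 = NOT G2 = NOT H = L
G4 = D XOR G1 = H XOR H = L
G6 = G0 NOR G3 = L NOR L = H
G7 = G2 NAND G6 = H NAND H = L
G11 = G7 NAND G6 = L NAND H = H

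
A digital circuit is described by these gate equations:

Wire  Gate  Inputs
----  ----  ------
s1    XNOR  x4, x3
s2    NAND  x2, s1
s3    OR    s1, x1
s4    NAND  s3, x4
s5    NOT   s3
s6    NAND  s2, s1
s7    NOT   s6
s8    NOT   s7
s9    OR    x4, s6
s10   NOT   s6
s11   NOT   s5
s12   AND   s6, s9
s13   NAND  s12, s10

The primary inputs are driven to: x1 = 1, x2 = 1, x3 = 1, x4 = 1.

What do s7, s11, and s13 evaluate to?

s1 = x4 XNOR x3 = 1 XNOR 1 = 1
s2 = x2 NAND s1 = 1 NAND 1 = 0
s3 = s1 OR x1 = 1 OR 1 = 1
s5 = NOT s3 = NOT 1 = 0
s6 = s2 NAND s1 = 0 NAND 1 = 1
s7 = NOT s6 = NOT 1 = 0
s9 = x4 OR s6 = 1 OR 1 = 1
s10 = NOT s6 = NOT 1 = 0
s11 = NOT s5 = NOT 0 = 1
s12 = s6 AND s9 = 1 AND 1 = 1
s13 = s12 NAND s10 = 1 NAND 0 = 1

s7 = 0  s11 = 1  s13 = 1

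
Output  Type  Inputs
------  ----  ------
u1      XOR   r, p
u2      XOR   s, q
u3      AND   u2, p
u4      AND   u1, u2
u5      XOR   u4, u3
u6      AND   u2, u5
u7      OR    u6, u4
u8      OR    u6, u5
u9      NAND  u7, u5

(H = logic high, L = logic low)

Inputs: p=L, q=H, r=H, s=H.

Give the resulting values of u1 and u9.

u1 = H, u9 = H

u1 = r XOR p = H XOR L = H
u2 = s XOR q = H XOR H = L
u3 = u2 AND p = L AND L = L
u4 = u1 AND u2 = H AND L = L
u5 = u4 XOR u3 = L XOR L = L
u6 = u2 AND u5 = L AND L = L
u7 = u6 OR u4 = L OR L = L
u9 = u7 NAND u5 = L NAND L = H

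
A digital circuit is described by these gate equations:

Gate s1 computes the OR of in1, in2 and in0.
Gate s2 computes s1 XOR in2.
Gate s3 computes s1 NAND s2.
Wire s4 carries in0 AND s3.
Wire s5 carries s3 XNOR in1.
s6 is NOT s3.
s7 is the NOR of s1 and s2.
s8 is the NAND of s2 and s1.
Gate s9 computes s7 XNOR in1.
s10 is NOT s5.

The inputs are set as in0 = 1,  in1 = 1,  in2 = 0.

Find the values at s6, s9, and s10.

s6 = 1, s9 = 0, s10 = 1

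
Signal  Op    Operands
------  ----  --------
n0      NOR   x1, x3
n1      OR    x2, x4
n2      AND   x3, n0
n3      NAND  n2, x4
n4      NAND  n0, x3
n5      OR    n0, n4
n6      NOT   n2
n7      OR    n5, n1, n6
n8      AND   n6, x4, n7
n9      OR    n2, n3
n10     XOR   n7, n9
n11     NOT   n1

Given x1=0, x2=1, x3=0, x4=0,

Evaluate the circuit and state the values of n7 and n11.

n7 = 1, n11 = 0

n0 = x1 NOR x3 = 0 NOR 0 = 1
n1 = x2 OR x4 = 1 OR 0 = 1
n2 = x3 AND n0 = 0 AND 1 = 0
n4 = n0 NAND x3 = 1 NAND 0 = 1
n5 = n0 OR n4 = 1 OR 1 = 1
n6 = NOT n2 = NOT 0 = 1
n7 = n5 OR n1 OR n6 = 1 OR 1 OR 1 = 1
n11 = NOT n1 = NOT 1 = 0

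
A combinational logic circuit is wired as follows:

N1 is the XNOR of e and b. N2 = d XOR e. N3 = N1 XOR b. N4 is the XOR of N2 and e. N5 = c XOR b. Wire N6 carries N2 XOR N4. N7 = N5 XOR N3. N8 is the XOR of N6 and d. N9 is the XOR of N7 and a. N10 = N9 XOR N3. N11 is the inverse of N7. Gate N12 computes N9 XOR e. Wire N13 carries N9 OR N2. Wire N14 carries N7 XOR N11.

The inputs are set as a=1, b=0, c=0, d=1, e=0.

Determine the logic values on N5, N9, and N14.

N1 = e XNOR b = 0 XNOR 0 = 1
N3 = N1 XOR b = 1 XOR 0 = 1
N5 = c XOR b = 0 XOR 0 = 0
N7 = N5 XOR N3 = 0 XOR 1 = 1
N9 = N7 XOR a = 1 XOR 1 = 0
N11 = NOT N7 = NOT 1 = 0
N14 = N7 XOR N11 = 1 XOR 0 = 1

N5 = 0; N9 = 0; N14 = 1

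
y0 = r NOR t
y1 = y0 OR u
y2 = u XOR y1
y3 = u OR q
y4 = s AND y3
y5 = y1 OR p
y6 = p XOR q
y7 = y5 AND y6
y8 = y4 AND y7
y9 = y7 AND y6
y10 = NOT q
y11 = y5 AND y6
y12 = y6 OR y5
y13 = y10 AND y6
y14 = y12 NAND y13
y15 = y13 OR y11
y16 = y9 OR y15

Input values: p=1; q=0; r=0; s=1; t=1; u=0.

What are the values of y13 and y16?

y13 = 1  y16 = 1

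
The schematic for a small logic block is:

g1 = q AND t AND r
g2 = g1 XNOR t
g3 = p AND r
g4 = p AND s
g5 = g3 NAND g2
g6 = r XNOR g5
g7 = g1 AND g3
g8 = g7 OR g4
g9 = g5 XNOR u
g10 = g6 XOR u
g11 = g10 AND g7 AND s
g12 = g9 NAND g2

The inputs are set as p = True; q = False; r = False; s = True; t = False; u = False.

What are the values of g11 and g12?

g11 = False, g12 = True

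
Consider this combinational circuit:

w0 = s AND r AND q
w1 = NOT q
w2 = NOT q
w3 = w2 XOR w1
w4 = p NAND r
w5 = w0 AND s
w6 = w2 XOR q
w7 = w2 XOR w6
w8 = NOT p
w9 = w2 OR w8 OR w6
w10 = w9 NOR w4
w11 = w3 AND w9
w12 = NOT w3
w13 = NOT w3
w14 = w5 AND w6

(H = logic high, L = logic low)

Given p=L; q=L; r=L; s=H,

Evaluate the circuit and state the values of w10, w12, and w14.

w10 = L; w12 = H; w14 = L

w0 = s AND r AND q = H AND L AND L = L
w1 = NOT q = NOT L = H
w2 = NOT q = NOT L = H
w3 = w2 XOR w1 = H XOR H = L
w4 = p NAND r = L NAND L = H
w5 = w0 AND s = L AND H = L
w6 = w2 XOR q = H XOR L = H
w8 = NOT p = NOT L = H
w9 = w2 OR w8 OR w6 = H OR H OR H = H
w10 = w9 NOR w4 = H NOR H = L
w12 = NOT w3 = NOT L = H
w14 = w5 AND w6 = L AND H = L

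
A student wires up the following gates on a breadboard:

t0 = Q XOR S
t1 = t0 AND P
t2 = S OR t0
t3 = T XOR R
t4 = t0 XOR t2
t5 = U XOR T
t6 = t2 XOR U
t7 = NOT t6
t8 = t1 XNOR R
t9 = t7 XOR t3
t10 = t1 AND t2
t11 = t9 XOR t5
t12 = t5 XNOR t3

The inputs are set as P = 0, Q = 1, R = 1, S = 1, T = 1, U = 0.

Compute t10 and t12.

t10 = 0; t12 = 0

t0 = Q XOR S = 1 XOR 1 = 0
t1 = t0 AND P = 0 AND 0 = 0
t2 = S OR t0 = 1 OR 0 = 1
t3 = T XOR R = 1 XOR 1 = 0
t5 = U XOR T = 0 XOR 1 = 1
t10 = t1 AND t2 = 0 AND 1 = 0
t12 = t5 XNOR t3 = 1 XNOR 0 = 0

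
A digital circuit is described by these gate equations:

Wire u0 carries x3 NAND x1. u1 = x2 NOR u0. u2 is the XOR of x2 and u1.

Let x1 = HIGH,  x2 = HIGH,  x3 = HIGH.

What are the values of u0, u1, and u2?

u0 = LOW  u1 = LOW  u2 = HIGH

u0 = x3 NAND x1 = HIGH NAND HIGH = LOW
u1 = x2 NOR u0 = HIGH NOR LOW = LOW
u2 = x2 XOR u1 = HIGH XOR LOW = HIGH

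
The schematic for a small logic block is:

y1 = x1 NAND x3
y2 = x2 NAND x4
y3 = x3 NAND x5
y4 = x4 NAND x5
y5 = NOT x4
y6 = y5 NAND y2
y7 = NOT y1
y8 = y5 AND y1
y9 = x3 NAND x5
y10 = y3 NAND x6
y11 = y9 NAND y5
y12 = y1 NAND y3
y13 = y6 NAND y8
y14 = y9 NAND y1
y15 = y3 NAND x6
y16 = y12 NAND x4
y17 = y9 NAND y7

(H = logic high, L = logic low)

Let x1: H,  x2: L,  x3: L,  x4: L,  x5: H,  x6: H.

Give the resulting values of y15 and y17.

y15 = L  y17 = H

y1 = x1 NAND x3 = H NAND L = H
y3 = x3 NAND x5 = L NAND H = H
y7 = NOT y1 = NOT H = L
y9 = x3 NAND x5 = L NAND H = H
y15 = y3 NAND x6 = H NAND H = L
y17 = y9 NAND y7 = H NAND L = H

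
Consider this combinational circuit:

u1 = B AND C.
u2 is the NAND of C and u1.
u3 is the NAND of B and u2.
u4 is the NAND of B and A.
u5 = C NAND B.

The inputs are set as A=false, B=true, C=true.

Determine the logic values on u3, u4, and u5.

u3 = true  u4 = true  u5 = false

u1 = B AND C = true AND true = true
u2 = C NAND u1 = true NAND true = false
u3 = B NAND u2 = true NAND false = true
u4 = B NAND A = true NAND false = true
u5 = C NAND B = true NAND true = false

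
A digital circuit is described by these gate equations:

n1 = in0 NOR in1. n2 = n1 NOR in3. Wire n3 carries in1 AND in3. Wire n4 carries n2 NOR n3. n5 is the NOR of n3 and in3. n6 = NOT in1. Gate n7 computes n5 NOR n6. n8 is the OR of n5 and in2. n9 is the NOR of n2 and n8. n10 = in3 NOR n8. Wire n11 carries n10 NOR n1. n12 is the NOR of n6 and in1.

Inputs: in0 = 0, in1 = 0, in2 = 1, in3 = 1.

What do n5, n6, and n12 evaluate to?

n5 = 0, n6 = 1, n12 = 0

n3 = in1 AND in3 = 0 AND 1 = 0
n5 = n3 NOR in3 = 0 NOR 1 = 0
n6 = NOT in1 = NOT 0 = 1
n12 = n6 NOR in1 = 1 NOR 0 = 0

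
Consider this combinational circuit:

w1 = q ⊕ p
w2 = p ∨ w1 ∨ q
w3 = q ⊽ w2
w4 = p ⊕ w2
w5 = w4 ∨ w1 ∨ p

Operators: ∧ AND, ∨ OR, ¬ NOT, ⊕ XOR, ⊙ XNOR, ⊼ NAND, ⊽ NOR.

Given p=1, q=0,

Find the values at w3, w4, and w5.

w3 = 0, w4 = 0, w5 = 1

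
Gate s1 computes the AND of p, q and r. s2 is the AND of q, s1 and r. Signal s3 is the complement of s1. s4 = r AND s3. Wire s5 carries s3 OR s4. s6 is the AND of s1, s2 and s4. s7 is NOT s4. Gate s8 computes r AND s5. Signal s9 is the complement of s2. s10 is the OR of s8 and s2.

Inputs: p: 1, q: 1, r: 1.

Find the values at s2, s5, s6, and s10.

s2 = 1; s5 = 0; s6 = 0; s10 = 1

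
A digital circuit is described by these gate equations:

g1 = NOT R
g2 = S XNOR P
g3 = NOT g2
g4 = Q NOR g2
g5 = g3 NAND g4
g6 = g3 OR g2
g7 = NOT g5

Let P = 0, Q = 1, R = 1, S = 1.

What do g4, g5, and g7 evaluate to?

g4 = 0, g5 = 1, g7 = 0

g2 = S XNOR P = 1 XNOR 0 = 0
g3 = NOT g2 = NOT 0 = 1
g4 = Q NOR g2 = 1 NOR 0 = 0
g5 = g3 NAND g4 = 1 NAND 0 = 1
g7 = NOT g5 = NOT 1 = 0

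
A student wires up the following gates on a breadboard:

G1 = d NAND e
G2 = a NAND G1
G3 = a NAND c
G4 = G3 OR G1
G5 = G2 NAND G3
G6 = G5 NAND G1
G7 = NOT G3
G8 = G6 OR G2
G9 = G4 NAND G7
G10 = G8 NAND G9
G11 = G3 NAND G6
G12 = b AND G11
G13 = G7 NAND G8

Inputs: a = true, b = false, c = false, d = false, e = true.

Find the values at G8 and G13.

G8 = false, G13 = true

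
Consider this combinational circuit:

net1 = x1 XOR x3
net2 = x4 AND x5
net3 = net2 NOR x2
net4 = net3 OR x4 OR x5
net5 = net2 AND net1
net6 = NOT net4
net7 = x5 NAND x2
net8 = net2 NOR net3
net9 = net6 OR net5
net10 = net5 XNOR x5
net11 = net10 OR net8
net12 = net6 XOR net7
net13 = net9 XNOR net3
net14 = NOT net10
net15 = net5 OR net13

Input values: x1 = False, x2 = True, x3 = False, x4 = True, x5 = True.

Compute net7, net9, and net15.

net1 = x1 XOR x3 = False XOR False = False
net2 = x4 AND x5 = True AND True = True
net3 = net2 NOR x2 = True NOR True = False
net4 = net3 OR x4 OR x5 = False OR True OR True = True
net5 = net2 AND net1 = True AND False = False
net6 = NOT net4 = NOT True = False
net7 = x5 NAND x2 = True NAND True = False
net9 = net6 OR net5 = False OR False = False
net13 = net9 XNOR net3 = False XNOR False = True
net15 = net5 OR net13 = False OR True = True

net7 = False; net9 = False; net15 = True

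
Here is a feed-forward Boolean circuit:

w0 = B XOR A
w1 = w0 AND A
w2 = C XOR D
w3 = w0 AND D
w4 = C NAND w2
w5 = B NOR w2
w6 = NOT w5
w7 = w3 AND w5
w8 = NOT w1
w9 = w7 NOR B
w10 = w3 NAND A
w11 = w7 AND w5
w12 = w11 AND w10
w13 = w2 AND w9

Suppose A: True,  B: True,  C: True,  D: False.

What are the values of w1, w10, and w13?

w0 = B XOR A = True XOR True = False
w1 = w0 AND A = False AND True = False
w2 = C XOR D = True XOR False = True
w3 = w0 AND D = False AND False = False
w5 = B NOR w2 = True NOR True = False
w7 = w3 AND w5 = False AND False = False
w9 = w7 NOR B = False NOR True = False
w10 = w3 NAND A = False NAND True = True
w13 = w2 AND w9 = True AND False = False

w1 = False, w10 = True, w13 = False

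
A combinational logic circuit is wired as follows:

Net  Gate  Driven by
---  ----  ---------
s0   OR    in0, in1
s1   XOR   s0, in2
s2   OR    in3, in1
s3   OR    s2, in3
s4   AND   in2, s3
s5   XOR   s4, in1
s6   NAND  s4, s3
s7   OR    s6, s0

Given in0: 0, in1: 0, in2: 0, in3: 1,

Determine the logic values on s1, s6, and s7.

s0 = in0 OR in1 = 0 OR 0 = 0
s1 = s0 XOR in2 = 0 XOR 0 = 0
s2 = in3 OR in1 = 1 OR 0 = 1
s3 = s2 OR in3 = 1 OR 1 = 1
s4 = in2 AND s3 = 0 AND 1 = 0
s6 = s4 NAND s3 = 0 NAND 1 = 1
s7 = s6 OR s0 = 1 OR 0 = 1

s1 = 0  s6 = 1  s7 = 1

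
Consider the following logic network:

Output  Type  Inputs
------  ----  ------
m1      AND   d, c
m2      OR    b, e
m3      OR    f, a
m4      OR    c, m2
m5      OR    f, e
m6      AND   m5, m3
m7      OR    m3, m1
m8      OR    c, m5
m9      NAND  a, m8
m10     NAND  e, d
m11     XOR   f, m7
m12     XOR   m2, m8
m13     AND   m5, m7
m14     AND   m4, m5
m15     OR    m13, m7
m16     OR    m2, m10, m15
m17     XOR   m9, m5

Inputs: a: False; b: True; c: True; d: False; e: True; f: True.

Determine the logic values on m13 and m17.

m13 = True, m17 = False

m1 = d AND c = False AND True = False
m3 = f OR a = True OR False = True
m5 = f OR e = True OR True = True
m7 = m3 OR m1 = True OR False = True
m8 = c OR m5 = True OR True = True
m9 = a NAND m8 = False NAND True = True
m13 = m5 AND m7 = True AND True = True
m17 = m9 XOR m5 = True XOR True = False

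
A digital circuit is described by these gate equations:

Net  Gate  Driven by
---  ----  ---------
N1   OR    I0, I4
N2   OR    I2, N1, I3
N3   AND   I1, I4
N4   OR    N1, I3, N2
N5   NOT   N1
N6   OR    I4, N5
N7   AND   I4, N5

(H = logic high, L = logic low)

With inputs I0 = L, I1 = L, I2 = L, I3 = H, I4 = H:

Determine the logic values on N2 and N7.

N2 = H; N7 = L

N1 = I0 OR I4 = L OR H = H
N2 = I2 OR N1 OR I3 = L OR H OR H = H
N5 = NOT N1 = NOT H = L
N7 = I4 AND N5 = H AND L = L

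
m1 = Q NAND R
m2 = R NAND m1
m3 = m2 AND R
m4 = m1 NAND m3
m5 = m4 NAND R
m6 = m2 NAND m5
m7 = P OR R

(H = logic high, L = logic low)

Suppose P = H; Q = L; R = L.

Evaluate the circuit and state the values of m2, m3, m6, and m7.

m2 = H, m3 = L, m6 = L, m7 = H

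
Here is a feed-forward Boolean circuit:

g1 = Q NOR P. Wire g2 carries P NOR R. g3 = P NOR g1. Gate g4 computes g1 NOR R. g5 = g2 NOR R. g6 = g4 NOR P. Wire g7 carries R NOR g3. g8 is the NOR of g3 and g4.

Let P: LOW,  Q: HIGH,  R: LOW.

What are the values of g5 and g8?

g1 = Q NOR P = HIGH NOR LOW = LOW
g2 = P NOR R = LOW NOR LOW = HIGH
g3 = P NOR g1 = LOW NOR LOW = HIGH
g4 = g1 NOR R = LOW NOR LOW = HIGH
g5 = g2 NOR R = HIGH NOR LOW = LOW
g8 = g3 NOR g4 = HIGH NOR HIGH = LOW

g5 = LOW, g8 = LOW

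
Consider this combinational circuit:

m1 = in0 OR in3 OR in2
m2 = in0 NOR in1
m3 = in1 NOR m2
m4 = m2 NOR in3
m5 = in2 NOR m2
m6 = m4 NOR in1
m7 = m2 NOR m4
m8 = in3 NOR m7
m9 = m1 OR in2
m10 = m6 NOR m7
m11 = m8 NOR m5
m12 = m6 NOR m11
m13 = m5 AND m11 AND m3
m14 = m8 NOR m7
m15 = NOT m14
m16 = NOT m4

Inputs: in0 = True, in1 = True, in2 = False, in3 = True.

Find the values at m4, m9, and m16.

m1 = in0 OR in3 OR in2 = True OR True OR False = True
m2 = in0 NOR in1 = True NOR True = False
m4 = m2 NOR in3 = False NOR True = False
m9 = m1 OR in2 = True OR False = True
m16 = NOT m4 = NOT False = True

m4 = False, m9 = True, m16 = True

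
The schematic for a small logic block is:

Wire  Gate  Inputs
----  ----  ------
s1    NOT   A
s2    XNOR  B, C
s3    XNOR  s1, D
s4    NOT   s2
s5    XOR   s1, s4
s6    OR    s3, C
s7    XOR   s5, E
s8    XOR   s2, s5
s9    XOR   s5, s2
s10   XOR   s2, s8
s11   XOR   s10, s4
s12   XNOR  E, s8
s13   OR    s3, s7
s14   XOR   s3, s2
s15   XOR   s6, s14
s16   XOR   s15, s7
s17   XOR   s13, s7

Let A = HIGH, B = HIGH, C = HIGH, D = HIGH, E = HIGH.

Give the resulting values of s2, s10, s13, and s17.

s1 = NOT A = NOT HIGH = LOW
s2 = B XNOR C = HIGH XNOR HIGH = HIGH
s3 = s1 XNOR D = LOW XNOR HIGH = LOW
s4 = NOT s2 = NOT HIGH = LOW
s5 = s1 XOR s4 = LOW XOR LOW = LOW
s7 = s5 XOR E = LOW XOR HIGH = HIGH
s8 = s2 XOR s5 = HIGH XOR LOW = HIGH
s10 = s2 XOR s8 = HIGH XOR HIGH = LOW
s13 = s3 OR s7 = LOW OR HIGH = HIGH
s17 = s13 XOR s7 = HIGH XOR HIGH = LOW

s2 = HIGH  s10 = LOW  s13 = HIGH  s17 = LOW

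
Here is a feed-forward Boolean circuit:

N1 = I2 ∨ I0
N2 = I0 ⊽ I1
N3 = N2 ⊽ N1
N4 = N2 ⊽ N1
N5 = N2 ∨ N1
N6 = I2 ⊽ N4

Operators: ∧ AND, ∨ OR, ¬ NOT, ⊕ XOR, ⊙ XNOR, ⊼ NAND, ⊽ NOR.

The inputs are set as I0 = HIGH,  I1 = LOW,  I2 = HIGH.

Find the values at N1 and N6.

N1 = I2 OR I0 = HIGH OR HIGH = HIGH
N2 = I0 NOR I1 = HIGH NOR LOW = LOW
N4 = N2 NOR N1 = LOW NOR HIGH = LOW
N6 = I2 NOR N4 = HIGH NOR LOW = LOW

N1 = HIGH, N6 = LOW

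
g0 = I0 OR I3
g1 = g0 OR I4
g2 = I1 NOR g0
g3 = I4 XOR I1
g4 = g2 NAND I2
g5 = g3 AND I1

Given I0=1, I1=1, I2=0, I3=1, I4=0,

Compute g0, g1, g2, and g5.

g0 = 1, g1 = 1, g2 = 0, g5 = 1

g0 = I0 OR I3 = 1 OR 1 = 1
g1 = g0 OR I4 = 1 OR 0 = 1
g2 = I1 NOR g0 = 1 NOR 1 = 0
g3 = I4 XOR I1 = 0 XOR 1 = 1
g5 = g3 AND I1 = 1 AND 1 = 1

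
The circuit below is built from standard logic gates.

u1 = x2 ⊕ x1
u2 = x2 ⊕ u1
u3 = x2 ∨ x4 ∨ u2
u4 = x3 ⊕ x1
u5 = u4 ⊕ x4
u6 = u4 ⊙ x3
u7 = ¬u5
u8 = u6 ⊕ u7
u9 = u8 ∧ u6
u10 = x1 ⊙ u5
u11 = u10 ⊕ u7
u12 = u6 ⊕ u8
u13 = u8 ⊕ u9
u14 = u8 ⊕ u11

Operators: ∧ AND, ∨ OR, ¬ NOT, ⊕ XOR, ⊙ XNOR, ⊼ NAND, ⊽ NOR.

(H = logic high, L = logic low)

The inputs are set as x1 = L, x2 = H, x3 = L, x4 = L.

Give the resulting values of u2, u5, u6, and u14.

u2 = L; u5 = L; u6 = H; u14 = L

u1 = x2 XOR x1 = H XOR L = H
u2 = x2 XOR u1 = H XOR H = L
u4 = x3 XOR x1 = L XOR L = L
u5 = u4 XOR x4 = L XOR L = L
u6 = u4 XNOR x3 = L XNOR L = H
u7 = NOT u5 = NOT L = H
u8 = u6 XOR u7 = H XOR H = L
u10 = x1 XNOR u5 = L XNOR L = H
u11 = u10 XOR u7 = H XOR H = L
u14 = u8 XOR u11 = L XOR L = L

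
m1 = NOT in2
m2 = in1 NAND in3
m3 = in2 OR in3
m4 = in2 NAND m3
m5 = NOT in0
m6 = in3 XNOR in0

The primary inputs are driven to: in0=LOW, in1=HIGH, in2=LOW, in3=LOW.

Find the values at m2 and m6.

m2 = HIGH, m6 = HIGH

m2 = in1 NAND in3 = HIGH NAND LOW = HIGH
m6 = in3 XNOR in0 = LOW XNOR LOW = HIGH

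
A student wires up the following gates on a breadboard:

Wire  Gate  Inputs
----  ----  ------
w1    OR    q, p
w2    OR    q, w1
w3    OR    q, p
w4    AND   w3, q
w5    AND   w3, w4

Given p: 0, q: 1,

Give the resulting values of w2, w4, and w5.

w2 = 1  w4 = 1  w5 = 1

w1 = q OR p = 1 OR 0 = 1
w2 = q OR w1 = 1 OR 1 = 1
w3 = q OR p = 1 OR 0 = 1
w4 = w3 AND q = 1 AND 1 = 1
w5 = w3 AND w4 = 1 AND 1 = 1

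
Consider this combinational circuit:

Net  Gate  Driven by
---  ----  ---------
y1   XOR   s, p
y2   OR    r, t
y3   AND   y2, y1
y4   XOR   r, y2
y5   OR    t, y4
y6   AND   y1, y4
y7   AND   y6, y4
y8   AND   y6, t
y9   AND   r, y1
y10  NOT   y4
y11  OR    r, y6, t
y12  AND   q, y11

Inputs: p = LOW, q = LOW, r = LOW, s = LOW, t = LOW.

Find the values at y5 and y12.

y5 = LOW  y12 = LOW

y1 = s XOR p = LOW XOR LOW = LOW
y2 = r OR t = LOW OR LOW = LOW
y4 = r XOR y2 = LOW XOR LOW = LOW
y5 = t OR y4 = LOW OR LOW = LOW
y6 = y1 AND y4 = LOW AND LOW = LOW
y11 = r OR y6 OR t = LOW OR LOW OR LOW = LOW
y12 = q AND y11 = LOW AND LOW = LOW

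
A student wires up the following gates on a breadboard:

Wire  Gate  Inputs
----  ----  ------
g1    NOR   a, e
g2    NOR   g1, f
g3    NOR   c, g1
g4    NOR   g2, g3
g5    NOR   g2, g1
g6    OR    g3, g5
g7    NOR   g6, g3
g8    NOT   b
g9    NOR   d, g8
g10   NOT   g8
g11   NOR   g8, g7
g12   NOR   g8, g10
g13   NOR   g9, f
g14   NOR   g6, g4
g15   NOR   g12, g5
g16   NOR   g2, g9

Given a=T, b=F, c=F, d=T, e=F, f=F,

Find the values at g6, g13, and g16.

g1 = a NOR e = T NOR F = F
g2 = g1 NOR f = F NOR F = T
g3 = c NOR g1 = F NOR F = T
g5 = g2 NOR g1 = T NOR F = F
g6 = g3 OR g5 = T OR F = T
g8 = NOT b = NOT F = T
g9 = d NOR g8 = T NOR T = F
g13 = g9 NOR f = F NOR F = T
g16 = g2 NOR g9 = T NOR F = F

g6 = T, g13 = T, g16 = F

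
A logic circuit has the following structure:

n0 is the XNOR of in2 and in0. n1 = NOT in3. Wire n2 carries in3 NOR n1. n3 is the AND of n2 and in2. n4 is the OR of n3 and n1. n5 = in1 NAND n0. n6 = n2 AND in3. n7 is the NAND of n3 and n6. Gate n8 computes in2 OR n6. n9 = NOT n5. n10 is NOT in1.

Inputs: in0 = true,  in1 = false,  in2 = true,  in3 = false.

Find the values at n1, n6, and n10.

n1 = NOT in3 = NOT false = true
n2 = in3 NOR n1 = false NOR true = false
n6 = n2 AND in3 = false AND false = false
n10 = NOT in1 = NOT false = true

n1 = true  n6 = false  n10 = true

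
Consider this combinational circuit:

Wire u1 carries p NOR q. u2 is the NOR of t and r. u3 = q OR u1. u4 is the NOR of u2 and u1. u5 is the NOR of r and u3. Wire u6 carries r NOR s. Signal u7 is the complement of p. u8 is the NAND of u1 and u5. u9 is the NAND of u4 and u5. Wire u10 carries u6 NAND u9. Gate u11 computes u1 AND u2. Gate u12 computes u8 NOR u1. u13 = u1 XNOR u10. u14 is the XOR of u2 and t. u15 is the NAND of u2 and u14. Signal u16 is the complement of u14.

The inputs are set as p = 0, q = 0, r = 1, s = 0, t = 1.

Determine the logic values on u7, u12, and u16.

u1 = p NOR q = 0 NOR 0 = 1
u2 = t NOR r = 1 NOR 1 = 0
u3 = q OR u1 = 0 OR 1 = 1
u5 = r NOR u3 = 1 NOR 1 = 0
u7 = NOT p = NOT 0 = 1
u8 = u1 NAND u5 = 1 NAND 0 = 1
u12 = u8 NOR u1 = 1 NOR 1 = 0
u14 = u2 XOR t = 0 XOR 1 = 1
u16 = NOT u14 = NOT 1 = 0

u7 = 1; u12 = 0; u16 = 0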